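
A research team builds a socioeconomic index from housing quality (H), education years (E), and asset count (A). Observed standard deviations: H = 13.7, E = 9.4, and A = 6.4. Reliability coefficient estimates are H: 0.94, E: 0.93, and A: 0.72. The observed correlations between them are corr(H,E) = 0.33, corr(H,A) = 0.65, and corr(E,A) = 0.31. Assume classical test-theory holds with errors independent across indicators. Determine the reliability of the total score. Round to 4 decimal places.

0.9477

Var(H+E+A) = 13.7² + 9.4² + 6.4² + 2·[13.7·9.4·0.33 + 13.7·6.4·0.65 + 9.4·6.4·0.31] = 317.01 + 236.278 = 553.288.
Because errors are independent across components, Cov(Tᵢ,Tⱼ) = Cov(Xᵢ,Xⱼ); the off-diagonal part of the true-score variance is the same as above.
True-score variance = [13.7²·0.94 + 9.4²·0.93 + 6.4²·0.72] + 236.278 = 288.095 + 236.278 = 524.373.
Reliability = 524.373 / 553.288 = 0.9477.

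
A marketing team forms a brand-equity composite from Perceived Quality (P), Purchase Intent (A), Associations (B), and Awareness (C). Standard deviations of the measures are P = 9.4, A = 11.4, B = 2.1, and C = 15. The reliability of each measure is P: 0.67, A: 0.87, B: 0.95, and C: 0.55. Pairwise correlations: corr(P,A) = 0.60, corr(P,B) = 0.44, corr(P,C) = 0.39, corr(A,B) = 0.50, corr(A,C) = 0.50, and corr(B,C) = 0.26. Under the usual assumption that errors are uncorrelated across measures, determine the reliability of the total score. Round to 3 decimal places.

0.839

Var(P+A+B+C) = 9.4² + 11.4² + 2.1² + 15² + 2·[9.4·11.4·0.60 + 9.4·2.1·0.44 + 9.4·15·0.39 + 11.4·2.1·0.50 + 11.4·15·0.50 + 2.1·15·0.26] = 447.73 + 467.263 = 914.993.
Under uncorrelated errors the observed covariances equal the true-score covariances, so only the own-variance terms attenuate.
True-score variance = [9.4²·0.67 + 11.4²·0.87 + 2.1²·0.95 + 15²·0.55] + 467.263 = 300.206 + 467.263 = 767.469.
Reliability = 767.469 / 914.993 = 0.839.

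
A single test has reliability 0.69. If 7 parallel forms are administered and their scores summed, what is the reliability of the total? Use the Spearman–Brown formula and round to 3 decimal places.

ρ_k = kρ / (1 + (k−1)ρ) = 7·0.69 / (1 + 6·0.69) = 4.830 / 5.140 = 0.940.

0.940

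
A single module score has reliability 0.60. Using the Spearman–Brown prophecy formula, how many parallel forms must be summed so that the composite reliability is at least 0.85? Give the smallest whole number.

4

k ≥ ρ*(1−ρ₁)/(ρ₁(1−ρ*)) = 0.85·0.40 / (0.60·0.15) = 3.778.
Smallest integer k = 4.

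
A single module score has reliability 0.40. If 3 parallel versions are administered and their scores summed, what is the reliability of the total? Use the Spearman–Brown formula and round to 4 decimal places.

0.6667

ρ_k = kρ / (1 + (k−1)ρ) = 3·0.40 / (1 + 2·0.40) = 1.200 / 1.800 = 0.6667.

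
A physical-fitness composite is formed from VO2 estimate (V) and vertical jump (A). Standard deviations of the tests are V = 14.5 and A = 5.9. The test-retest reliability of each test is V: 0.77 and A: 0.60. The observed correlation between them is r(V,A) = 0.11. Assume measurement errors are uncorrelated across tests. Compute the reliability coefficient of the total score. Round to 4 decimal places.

0.7640

Var(V+A) = 14.5² + 5.9² + 2·[14.5·5.9·0.11] = 245.06 + 18.821 = 263.881.
With uncorrelated errors the cross-covariances are all true-score covariance, so they carry over unchanged; only the diagonal terms shrink to ρᵢσᵢ².
True-score variance = [14.5²·0.77 + 5.9²·0.60] + 18.821 = 182.779 + 18.821 = 201.6.
Reliability = 201.6 / 263.881 = 0.7640.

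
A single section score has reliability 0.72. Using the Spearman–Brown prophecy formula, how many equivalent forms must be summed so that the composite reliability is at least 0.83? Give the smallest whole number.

2

k ≥ ρ*(1−ρ₁)/(ρ₁(1−ρ*)) = 0.83·0.28 / (0.72·0.17) = 1.899.
Smallest integer k = 2.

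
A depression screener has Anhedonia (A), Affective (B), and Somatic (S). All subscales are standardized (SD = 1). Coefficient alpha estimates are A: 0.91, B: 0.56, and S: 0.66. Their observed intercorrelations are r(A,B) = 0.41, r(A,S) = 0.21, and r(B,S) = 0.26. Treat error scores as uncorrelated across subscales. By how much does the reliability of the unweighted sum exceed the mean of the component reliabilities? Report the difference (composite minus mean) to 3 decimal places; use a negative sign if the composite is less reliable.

Var(sum) = 3 + 1.76 = 4.76; true-score variance = 2.13 + 1.76 = 3.89; composite reliability = 0.8172.
Mean component reliability = 0.7100.
Difference = 0.8172 − 0.7100 = 0.107.

0.107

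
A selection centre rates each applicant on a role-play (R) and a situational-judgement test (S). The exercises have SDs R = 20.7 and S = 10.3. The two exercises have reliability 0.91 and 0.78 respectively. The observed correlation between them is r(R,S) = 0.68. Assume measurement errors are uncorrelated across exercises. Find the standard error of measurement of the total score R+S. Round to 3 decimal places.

Var(total) = 534.58 + 289.966 = 824.546.
True-score variance = 472.676 + 289.966 = 762.642, so reliability = 0.9249.
Error variance = 824.546 − 762.642 = 61.9039; SEM = √61.9039 = 7.868.

7.868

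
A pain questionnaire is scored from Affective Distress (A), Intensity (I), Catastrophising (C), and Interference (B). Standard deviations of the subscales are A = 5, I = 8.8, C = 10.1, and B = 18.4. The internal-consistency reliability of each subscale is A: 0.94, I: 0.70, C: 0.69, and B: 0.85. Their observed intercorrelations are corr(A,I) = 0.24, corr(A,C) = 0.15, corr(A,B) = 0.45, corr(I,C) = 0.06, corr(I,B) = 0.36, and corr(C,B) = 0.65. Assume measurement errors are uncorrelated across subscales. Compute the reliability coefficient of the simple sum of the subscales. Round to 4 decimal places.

Var(A+I+C+B) = 5² + 8.8² + 10.1² + 18.4² + 2·[5·8.8·0.24 + 5·10.1·0.15 + 5·18.4·0.45 + 8.8·10.1·0.06 + 8.8·18.4·0.36 + 10.1·18.4·0.65] = 543.01 + 487.91 = 1030.92.
With uncorrelated errors the cross-covariances are all true-score covariance, so they carry over unchanged; only the diagonal terms shrink to ρᵢσᵢ².
True-score variance = [5²·0.94 + 8.8²·0.70 + 10.1²·0.69 + 18.4²·0.85] + 487.91 = 435.871 + 487.91 = 923.781.
Reliability = 923.781 / 1030.92 = 0.8961.

0.8961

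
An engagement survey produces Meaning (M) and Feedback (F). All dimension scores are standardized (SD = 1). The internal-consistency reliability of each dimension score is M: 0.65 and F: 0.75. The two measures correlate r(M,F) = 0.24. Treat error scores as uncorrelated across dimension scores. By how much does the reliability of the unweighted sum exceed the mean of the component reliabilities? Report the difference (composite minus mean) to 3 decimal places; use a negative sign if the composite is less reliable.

Var(sum) = 2 + 0.48 = 2.48; true-score variance = 1.4 + 0.48 = 1.88; composite reliability = 0.7581.
Mean component reliability = 0.7000.
Difference = 0.7581 − 0.7000 = 0.058.

0.058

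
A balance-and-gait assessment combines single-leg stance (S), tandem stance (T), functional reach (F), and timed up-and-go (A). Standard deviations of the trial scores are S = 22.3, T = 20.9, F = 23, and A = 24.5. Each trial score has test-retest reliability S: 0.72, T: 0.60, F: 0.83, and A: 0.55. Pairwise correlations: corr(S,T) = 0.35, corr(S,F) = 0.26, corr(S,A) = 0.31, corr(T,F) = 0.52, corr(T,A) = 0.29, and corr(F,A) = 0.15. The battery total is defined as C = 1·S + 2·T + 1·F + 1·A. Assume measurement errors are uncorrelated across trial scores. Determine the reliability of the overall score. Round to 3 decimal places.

0.813

Var(C) = 22.3² + 2²·20.9² + 23² + 24.5² + 2·[2·22.3·20.9·0.35 + 22.3·23·0.26 + 22.3·24.5·0.31 + 2·20.9·23·0.52 + 2·20.9·24.5·0.29 + 23·24.5·0.15] = 3373.78 + 3020.83 = 6394.61.
Under uncorrelated errors the observed covariances equal the true-score covariances, so only the own-variance terms attenuate.
True-score variance = [22.3²·0.72 + 2²·20.9²·0.60 + 23²·0.83 + 24.5²·0.55] + 3020.83 = 2175.6 + 3020.83 = 5196.43.
Reliability = 5196.43 / 6394.61 = 0.813.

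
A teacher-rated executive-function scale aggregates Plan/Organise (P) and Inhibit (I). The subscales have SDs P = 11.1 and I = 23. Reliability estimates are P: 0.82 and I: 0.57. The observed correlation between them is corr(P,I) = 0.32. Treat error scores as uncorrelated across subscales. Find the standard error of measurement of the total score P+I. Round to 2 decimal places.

15.80

Var(total) = 652.21 + 163.392 = 815.602.
True-score variance = 402.562 + 163.392 = 565.954, so reliability = 0.6939.
Error variance = 815.602 − 565.954 = 249.648; SEM = √249.648 = 15.80.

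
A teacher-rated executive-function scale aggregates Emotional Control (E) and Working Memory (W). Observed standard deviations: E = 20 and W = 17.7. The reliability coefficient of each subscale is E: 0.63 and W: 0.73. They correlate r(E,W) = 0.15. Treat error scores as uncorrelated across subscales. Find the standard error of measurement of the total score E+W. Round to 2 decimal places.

Var(total) = 713.29 + 106.2 = 819.49.
True-score variance = 480.702 + 106.2 = 586.902, so reliability = 0.7162.
Error variance = 819.49 − 586.902 = 232.588; SEM = √232.588 = 15.25.

15.25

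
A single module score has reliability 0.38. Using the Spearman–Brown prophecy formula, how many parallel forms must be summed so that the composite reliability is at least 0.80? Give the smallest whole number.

k ≥ ρ*(1−ρ₁)/(ρ₁(1−ρ*)) = 0.80·0.62 / (0.38·0.20) = 6.526.
Smallest integer k = 7.

7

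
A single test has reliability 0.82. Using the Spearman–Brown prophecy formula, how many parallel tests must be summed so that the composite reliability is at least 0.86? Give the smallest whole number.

2

k ≥ ρ*(1−ρ₁)/(ρ₁(1−ρ*)) = 0.86·0.18 / (0.82·0.14) = 1.348.
Smallest integer k = 2.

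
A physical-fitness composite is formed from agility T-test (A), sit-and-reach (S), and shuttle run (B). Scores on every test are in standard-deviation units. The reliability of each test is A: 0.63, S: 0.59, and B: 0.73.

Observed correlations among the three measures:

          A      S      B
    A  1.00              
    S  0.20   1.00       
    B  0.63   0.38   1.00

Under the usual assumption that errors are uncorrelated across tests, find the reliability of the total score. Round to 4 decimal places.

Var(A+S+B) = 3 + 2·[0.20 + 0.63 + 0.38] = 3 + 2.42 = 5.42.
Because errors are independent across components, Cov(Tᵢ,Tⱼ) = Cov(Xᵢ,Xⱼ); the off-diagonal part of the true-score variance is the same as above.
True-score variance = [0.63 + 0.59 + 0.73] + 2.42 = 1.95 + 2.42 = 4.37.
Reliability = 4.37 / 5.42 = 0.8063.

0.8063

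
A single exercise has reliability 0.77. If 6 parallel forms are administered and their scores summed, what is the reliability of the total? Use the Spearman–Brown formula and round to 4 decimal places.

0.9526

ρ_k = kρ / (1 + (k−1)ρ) = 6·0.77 / (1 + 5·0.77) = 4.620 / 4.850 = 0.9526.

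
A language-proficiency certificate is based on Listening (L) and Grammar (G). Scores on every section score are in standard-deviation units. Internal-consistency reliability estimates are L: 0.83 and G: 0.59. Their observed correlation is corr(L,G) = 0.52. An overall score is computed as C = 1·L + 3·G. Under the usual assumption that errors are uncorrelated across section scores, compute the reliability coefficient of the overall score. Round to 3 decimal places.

Var(C) = 1 + 3² + 2·[3·0.52] = 10 + 3.12 = 13.12.
Under uncorrelated errors the observed covariances equal the true-score covariances, so only the own-variance terms attenuate.
True-score variance = [0.83 + 3²·0.59] + 3.12 = 6.14 + 3.12 = 9.26.
Reliability = 9.26 / 13.12 = 0.706.

0.706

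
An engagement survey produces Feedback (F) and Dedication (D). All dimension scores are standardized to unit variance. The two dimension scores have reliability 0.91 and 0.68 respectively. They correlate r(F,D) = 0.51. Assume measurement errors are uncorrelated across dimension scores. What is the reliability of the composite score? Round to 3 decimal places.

Var(F+D) = 2 + 2·[0.51] = 2 + 1.02 = 3.02.
Under uncorrelated errors the observed covariances equal the true-score covariances, so only the own-variance terms attenuate.
True-score variance = [0.91 + 0.68] + 1.02 = 1.59 + 1.02 = 2.61.
Reliability = 2.61 / 3.02 = 0.864.

0.864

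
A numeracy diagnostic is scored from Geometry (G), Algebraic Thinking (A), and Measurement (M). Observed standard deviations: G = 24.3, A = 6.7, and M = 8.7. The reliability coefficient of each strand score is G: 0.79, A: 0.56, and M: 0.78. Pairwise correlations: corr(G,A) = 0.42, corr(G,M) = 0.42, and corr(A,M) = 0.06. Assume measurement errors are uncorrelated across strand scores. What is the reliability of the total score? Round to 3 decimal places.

0.845

Var(G+A+M) = 24.3² + 6.7² + 8.7² + 2·[24.3·6.7·0.42 + 24.3·8.7·0.42 + 6.7·8.7·0.06] = 711.07 + 321.34 = 1032.41.
Under uncorrelated errors the observed covariances equal the true-score covariances, so only the own-variance terms attenuate.
True-score variance = [24.3²·0.79 + 6.7²·0.56 + 8.7²·0.78] + 321.34 = 550.664 + 321.34 = 872.003.
Reliability = 872.003 / 1032.41 = 0.845.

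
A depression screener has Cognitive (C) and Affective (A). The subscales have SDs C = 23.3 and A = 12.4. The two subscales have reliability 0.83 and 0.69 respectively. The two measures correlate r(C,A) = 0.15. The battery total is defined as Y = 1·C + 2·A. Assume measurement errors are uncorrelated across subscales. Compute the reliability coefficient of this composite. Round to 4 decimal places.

0.7875

Var(Y) = 23.3² + 2²·12.4² + 2·[2·23.3·12.4·0.15] = 1157.93 + 173.352 = 1331.28.
Because errors are independent across components, Cov(Tᵢ,Tⱼ) = Cov(Xᵢ,Xⱼ); the off-diagonal part of the true-score variance is the same as above.
True-score variance = [23.3²·0.83 + 2²·12.4²·0.69] + 173.352 = 874.976 + 173.352 = 1048.33.
Reliability = 1048.33 / 1331.28 = 0.7875.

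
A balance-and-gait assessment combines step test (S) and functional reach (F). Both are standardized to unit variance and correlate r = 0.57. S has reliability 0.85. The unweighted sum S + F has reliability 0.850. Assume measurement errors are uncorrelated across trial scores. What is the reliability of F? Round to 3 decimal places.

0.679

Var(S+F) = 2 + 2·0.57 = 3.140.
True-score variance = ρ_S + ρ_F + 2·0.57, so 0.850 = (0.85 + ρ_F + 1.14) / 3.140.
ρ_F = 0.850·3.140 − 0.85 − 1.14 = 0.679.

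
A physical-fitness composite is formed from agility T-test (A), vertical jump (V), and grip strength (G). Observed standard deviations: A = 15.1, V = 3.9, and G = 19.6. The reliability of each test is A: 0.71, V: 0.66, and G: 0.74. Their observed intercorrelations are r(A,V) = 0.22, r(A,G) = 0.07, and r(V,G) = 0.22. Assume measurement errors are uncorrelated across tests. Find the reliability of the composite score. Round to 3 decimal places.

0.765

Var(A+V+G) = 15.1² + 3.9² + 19.6² + 2·[15.1·3.9·0.22 + 15.1·19.6·0.07 + 3.9·19.6·0.22] = 627.38 + 100.98 = 728.36.
With uncorrelated errors the cross-covariances are all true-score covariance, so they carry over unchanged; only the diagonal terms shrink to ρᵢσᵢ².
True-score variance = [15.1²·0.71 + 3.9²·0.66 + 19.6²·0.74] + 100.98 = 456.204 + 100.98 = 557.184.
Reliability = 557.184 / 728.36 = 0.765.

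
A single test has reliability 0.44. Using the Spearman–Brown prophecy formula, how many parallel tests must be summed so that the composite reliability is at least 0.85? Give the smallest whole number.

8

k ≥ ρ*(1−ρ₁)/(ρ₁(1−ρ*)) = 0.85·0.56 / (0.44·0.15) = 7.212.
Smallest integer k = 8.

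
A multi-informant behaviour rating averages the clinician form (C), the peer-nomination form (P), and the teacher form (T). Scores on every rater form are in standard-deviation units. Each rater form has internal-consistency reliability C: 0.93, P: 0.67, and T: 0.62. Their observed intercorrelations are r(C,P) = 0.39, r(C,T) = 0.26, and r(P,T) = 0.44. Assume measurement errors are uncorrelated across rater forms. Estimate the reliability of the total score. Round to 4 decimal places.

Var(C+P+T) = 3 + 2·[0.39 + 0.26 + 0.44] = 3 + 2.18 = 5.18.
With uncorrelated errors the cross-covariances are all true-score covariance, so they carry over unchanged; only the diagonal terms shrink to ρᵢσᵢ².
True-score variance = [0.93 + 0.67 + 0.62] + 2.18 = 2.22 + 2.18 = 4.4.
Reliability = 4.4 / 5.18 = 0.8494.

0.8494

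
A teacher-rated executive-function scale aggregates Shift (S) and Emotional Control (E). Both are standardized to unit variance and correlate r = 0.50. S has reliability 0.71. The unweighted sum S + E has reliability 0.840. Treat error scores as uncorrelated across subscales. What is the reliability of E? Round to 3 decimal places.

Var(S+E) = 2 + 2·0.50 = 3.000.
True-score variance = ρ_S + ρ_E + 2·0.50, so 0.840 = (0.71 + ρ_E + 1.00) / 3.000.
ρ_E = 0.840·3.000 − 0.71 − 1.00 = 0.810.

0.810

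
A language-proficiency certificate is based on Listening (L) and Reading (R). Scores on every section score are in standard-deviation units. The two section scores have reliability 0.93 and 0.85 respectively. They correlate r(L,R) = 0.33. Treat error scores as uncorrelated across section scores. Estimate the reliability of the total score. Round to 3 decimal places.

0.917

Var(L+R) = 2 + 2·[0.33] = 2 + 0.66 = 2.66.
With uncorrelated errors the cross-covariances are all true-score covariance, so they carry over unchanged; only the diagonal terms shrink to ρᵢσᵢ².
True-score variance = [0.93 + 0.85] + 0.66 = 1.78 + 0.66 = 2.44.
Reliability = 2.44 / 2.66 = 0.917.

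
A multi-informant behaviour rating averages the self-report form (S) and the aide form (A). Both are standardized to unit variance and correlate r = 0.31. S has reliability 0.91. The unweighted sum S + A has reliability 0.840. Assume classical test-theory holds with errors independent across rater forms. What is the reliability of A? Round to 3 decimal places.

0.671

Var(S+A) = 2 + 2·0.31 = 2.620.
True-score variance = ρ_S + ρ_A + 2·0.31, so 0.840 = (0.91 + ρ_A + 0.62) / 2.620.
ρ_A = 0.840·2.620 − 0.91 − 0.62 = 0.671.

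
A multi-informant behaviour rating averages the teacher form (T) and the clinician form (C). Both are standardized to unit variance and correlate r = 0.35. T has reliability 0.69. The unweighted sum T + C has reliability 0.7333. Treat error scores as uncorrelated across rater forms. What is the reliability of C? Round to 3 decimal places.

0.590

Var(T+C) = 2 + 2·0.35 = 2.700.
True-score variance = ρ_T + ρ_C + 2·0.35, so 0.7333 = (0.69 + ρ_C + 0.70) / 2.700.
ρ_C = 0.7333·2.700 − 0.69 − 0.70 = 0.590.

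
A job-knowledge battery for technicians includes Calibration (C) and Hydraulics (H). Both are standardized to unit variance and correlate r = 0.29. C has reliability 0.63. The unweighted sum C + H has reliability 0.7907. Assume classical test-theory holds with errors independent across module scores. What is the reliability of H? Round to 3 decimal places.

Var(C+H) = 2 + 2·0.29 = 2.580.
True-score variance = ρ_C + ρ_H + 2·0.29, so 0.7907 = (0.63 + ρ_H + 0.58) / 2.580.
ρ_H = 0.7907·2.580 − 0.63 − 0.58 = 0.830.

0.830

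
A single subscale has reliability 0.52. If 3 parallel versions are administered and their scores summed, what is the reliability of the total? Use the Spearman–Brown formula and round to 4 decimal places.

0.7647

ρ_k = kρ / (1 + (k−1)ρ) = 3·0.52 / (1 + 2·0.52) = 1.560 / 2.040 = 0.7647.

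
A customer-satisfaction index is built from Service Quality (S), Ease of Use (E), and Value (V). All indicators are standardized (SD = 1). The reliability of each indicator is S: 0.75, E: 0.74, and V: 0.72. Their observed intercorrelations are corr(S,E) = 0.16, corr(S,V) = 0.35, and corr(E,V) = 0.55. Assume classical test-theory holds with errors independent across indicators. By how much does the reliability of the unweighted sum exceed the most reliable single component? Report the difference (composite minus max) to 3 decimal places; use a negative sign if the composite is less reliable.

Var(sum) = 3 + 2.12 = 5.12; true-score variance = 2.21 + 2.12 = 4.33; composite reliability = 0.8457.
Max component reliability = 0.7500.
Difference = 0.8457 − 0.7500 = 0.096.

0.096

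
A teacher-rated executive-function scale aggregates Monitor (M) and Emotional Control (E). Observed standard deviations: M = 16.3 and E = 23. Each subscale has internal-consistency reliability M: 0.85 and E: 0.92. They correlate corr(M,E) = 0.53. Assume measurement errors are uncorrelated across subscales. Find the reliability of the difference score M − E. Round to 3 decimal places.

Var(M−E) = 16.3² + 23² − 2·16.3·23·0.53 = 794.69 − 397.394 = 397.296.
Because errors are independent across components, Cov(Tᵢ,Tⱼ) = Cov(Xᵢ,Xⱼ); the off-diagonal part of the true-score variance is the same as above.
True-score variance = [16.3²·0.85 + 23²·0.92] − 397.394 = 712.516 − 397.394 = 315.122.
Reliability = 315.122 / 397.296 = 0.793.

0.793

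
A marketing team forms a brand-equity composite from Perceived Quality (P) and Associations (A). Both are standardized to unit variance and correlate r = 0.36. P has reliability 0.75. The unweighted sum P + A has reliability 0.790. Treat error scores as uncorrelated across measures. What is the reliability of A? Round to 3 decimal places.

Var(P+A) = 2 + 2·0.36 = 2.720.
True-score variance = ρ_P + ρ_A + 2·0.36, so 0.790 = (0.75 + ρ_A + 0.72) / 2.720.
ρ_A = 0.790·2.720 − 0.75 − 0.72 = 0.679.

0.679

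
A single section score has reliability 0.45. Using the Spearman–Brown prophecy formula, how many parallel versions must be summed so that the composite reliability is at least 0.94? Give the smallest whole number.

k ≥ ρ*(1−ρ₁)/(ρ₁(1−ρ*)) = 0.94·0.55 / (0.45·0.06) = 19.148.
Smallest integer k = 20.

20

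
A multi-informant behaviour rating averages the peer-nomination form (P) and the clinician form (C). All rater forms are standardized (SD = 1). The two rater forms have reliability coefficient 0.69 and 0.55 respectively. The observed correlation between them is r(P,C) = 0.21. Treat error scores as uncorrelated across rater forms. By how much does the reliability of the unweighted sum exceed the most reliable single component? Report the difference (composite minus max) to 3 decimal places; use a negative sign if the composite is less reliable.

Var(sum) = 2 + 0.42 = 2.42; true-score variance = 1.24 + 0.42 = 1.66; composite reliability = 0.6860.
Max component reliability = 0.6900.
Difference = 0.6860 − 0.6900 = -0.004.

-0.004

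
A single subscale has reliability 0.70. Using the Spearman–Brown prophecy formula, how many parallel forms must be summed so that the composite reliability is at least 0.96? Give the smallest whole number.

k ≥ ρ*(1−ρ₁)/(ρ₁(1−ρ*)) = 0.96·0.30 / (0.70·0.04) = 10.286.
Smallest integer k = 11.

11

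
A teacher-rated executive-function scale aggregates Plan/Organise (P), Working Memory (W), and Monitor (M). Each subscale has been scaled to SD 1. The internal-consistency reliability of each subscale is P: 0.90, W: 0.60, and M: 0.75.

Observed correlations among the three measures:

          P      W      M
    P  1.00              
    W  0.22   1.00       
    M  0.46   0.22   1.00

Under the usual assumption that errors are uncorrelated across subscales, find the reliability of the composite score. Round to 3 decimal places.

0.844

Var(P+W+M) = 3 + 2·[0.22 + 0.46 + 0.22] = 3 + 1.8 = 4.8.
With uncorrelated errors the cross-covariances are all true-score covariance, so they carry over unchanged; only the diagonal terms shrink to ρᵢσᵢ².
True-score variance = [0.90 + 0.60 + 0.75] + 1.8 = 2.25 + 1.8 = 4.05.
Reliability = 4.05 / 4.8 = 0.844.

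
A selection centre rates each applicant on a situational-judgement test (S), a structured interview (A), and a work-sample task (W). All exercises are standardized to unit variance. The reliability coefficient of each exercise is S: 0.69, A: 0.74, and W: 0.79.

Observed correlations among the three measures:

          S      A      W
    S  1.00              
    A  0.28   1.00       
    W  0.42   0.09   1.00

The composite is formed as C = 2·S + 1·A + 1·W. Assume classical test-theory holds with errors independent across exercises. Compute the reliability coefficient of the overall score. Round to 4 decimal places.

Var(C) = 2² + 1 + 1 + 2·[2·0.28 + 2·0.42 + 0.09] = 6 + 2.98 = 8.98.
With uncorrelated errors the cross-covariances are all true-score covariance, so they carry over unchanged; only the diagonal terms shrink to ρᵢσᵢ².
True-score variance = [2²·0.69 + 0.74 + 0.79] + 2.98 = 4.29 + 2.98 = 7.27.
Reliability = 7.27 / 8.98 = 0.8096.

0.8096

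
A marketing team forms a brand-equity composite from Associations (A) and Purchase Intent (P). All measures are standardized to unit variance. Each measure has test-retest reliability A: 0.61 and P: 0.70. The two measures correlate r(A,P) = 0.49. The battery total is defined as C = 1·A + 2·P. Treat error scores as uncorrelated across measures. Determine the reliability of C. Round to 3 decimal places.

0.772

Var(C) = 1 + 2² + 2·[2·0.49] = 5 + 1.96 = 6.96.
With uncorrelated errors the cross-covariances are all true-score covariance, so they carry over unchanged; only the diagonal terms shrink to ρᵢσᵢ².
True-score variance = [0.61 + 2²·0.70] + 1.96 = 3.41 + 1.96 = 5.37.
Reliability = 5.37 / 6.96 = 0.772.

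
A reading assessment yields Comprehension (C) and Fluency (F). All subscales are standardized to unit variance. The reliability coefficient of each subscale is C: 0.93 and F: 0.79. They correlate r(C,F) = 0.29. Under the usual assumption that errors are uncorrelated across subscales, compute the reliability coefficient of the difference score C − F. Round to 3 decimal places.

0.803

Var(C−F) = 1 + 1 − 2·0.29 = 2 − 0.58 = 1.42.
Under uncorrelated errors the observed covariances equal the true-score covariances, so only the own-variance terms attenuate.
True-score variance = [0.93 + 0.79] − 0.58 = 1.72 − 0.58 = 1.14.
Reliability = 1.14 / 1.42 = 0.803.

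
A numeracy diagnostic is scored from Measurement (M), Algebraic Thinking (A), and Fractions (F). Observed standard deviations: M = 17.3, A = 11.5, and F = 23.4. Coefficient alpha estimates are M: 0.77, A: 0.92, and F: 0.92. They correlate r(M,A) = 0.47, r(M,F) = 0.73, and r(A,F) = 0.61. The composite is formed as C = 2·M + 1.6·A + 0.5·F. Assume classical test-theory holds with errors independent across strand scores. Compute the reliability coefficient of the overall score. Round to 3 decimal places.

Var(C) = 2²·17.3² + 1.6²·11.5² + 0.5²·23.4² + 2·[3.2·17.3·11.5·0.47 + 17.3·23.4·0.73 + 0.8·11.5·23.4·0.61] = 1672.61 + 1452.12 = 3124.73.
Because errors are independent across components, Cov(Tᵢ,Tⱼ) = Cov(Xᵢ,Xⱼ); the off-diagonal part of the true-score variance is the same as above.
True-score variance = [2²·17.3²·0.77 + 1.6²·11.5²·0.92 + 0.5²·23.4²·0.92] + 1452.12 = 1359.23 + 1452.12 = 2811.35.
Reliability = 2811.35 / 3124.73 = 0.900.

0.900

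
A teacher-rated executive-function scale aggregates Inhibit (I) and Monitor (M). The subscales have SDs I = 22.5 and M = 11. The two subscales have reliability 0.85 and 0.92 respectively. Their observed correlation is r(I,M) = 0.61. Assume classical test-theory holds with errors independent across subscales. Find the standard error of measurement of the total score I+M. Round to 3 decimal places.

9.253

Var(total) = 627.25 + 301.95 = 929.2.
True-score variance = 541.633 + 301.95 = 843.582, so reliability = 0.9079.
Error variance = 929.2 − 843.582 = 85.6175; SEM = √85.6175 = 9.253.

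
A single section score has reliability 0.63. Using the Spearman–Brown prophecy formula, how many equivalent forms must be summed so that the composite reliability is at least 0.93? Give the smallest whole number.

8

k ≥ ρ*(1−ρ₁)/(ρ₁(1−ρ*)) = 0.93·0.37 / (0.63·0.07) = 7.803.
Smallest integer k = 8.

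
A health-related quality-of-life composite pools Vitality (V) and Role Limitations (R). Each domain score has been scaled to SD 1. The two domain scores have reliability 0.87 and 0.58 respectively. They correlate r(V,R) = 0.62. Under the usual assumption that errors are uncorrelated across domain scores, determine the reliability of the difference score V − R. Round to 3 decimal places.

Var(V−R) = 1 + 1 − 2·0.62 = 2 − 1.24 = 0.76.
Because errors are independent across components, Cov(Tᵢ,Tⱼ) = Cov(Xᵢ,Xⱼ); the off-diagonal part of the true-score variance is the same as above.
True-score variance = [0.87 + 0.58] − 1.24 = 1.45 − 1.24 = 0.21.
Reliability = 0.21 / 0.76 = 0.276.

0.276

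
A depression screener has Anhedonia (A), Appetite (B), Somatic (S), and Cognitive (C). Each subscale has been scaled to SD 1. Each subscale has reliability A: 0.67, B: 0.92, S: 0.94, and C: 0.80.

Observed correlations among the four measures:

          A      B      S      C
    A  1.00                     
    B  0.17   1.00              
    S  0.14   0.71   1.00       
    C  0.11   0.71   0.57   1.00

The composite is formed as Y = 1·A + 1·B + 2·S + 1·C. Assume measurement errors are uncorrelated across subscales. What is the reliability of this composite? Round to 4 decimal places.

Var(Y) = 1 + 1 + 2² + 1 + 2·[0.17 + 2·0.14 + 0.11 + 2·0.71 + 0.71 + 2·0.57] = 7 + 7.66 = 14.66.
Under uncorrelated errors the observed covariances equal the true-score covariances, so only the own-variance terms attenuate.
True-score variance = [0.67 + 0.92 + 2²·0.94 + 0.80] + 7.66 = 6.15 + 7.66 = 13.81.
Reliability = 13.81 / 14.66 = 0.9420.

0.9420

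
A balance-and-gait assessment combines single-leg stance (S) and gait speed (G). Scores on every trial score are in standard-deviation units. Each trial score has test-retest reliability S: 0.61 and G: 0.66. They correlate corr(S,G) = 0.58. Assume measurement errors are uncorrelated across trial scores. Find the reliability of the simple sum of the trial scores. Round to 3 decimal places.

Var(S+G) = 2 + 2·[0.58] = 2 + 1.16 = 3.16.
Under uncorrelated errors the observed covariances equal the true-score covariances, so only the own-variance terms attenuate.
True-score variance = [0.61 + 0.66] + 1.16 = 1.27 + 1.16 = 2.43.
Reliability = 2.43 / 3.16 = 0.769.

0.769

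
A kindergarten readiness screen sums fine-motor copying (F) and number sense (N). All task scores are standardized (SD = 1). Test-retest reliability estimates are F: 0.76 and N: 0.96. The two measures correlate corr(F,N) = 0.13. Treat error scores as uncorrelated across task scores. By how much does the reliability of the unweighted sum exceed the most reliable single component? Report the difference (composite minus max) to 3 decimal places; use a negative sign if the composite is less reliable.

-0.084

Var(sum) = 2 + 0.26 = 2.26; true-score variance = 1.72 + 0.26 = 1.98; composite reliability = 0.8761.
Max component reliability = 0.9600.
Difference = 0.8761 − 0.9600 = -0.084.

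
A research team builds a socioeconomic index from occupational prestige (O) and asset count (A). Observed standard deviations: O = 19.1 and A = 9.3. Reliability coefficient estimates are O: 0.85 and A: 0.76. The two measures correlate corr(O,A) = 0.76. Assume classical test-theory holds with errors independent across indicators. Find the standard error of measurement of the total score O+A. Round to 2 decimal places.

8.69

Var(total) = 451.3 + 269.998 = 721.298.
True-score variance = 375.821 + 269.998 = 645.819, so reliability = 0.8954.
Error variance = 721.298 − 645.819 = 75.4791; SEM = √75.4791 = 8.69.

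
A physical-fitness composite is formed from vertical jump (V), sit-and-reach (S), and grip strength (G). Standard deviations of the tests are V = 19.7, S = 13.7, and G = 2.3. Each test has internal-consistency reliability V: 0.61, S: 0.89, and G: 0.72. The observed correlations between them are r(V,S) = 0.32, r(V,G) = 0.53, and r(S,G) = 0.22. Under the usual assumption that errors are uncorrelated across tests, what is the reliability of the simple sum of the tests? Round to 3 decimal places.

0.787

Var(V+S+G) = 19.7² + 13.7² + 2.3² + 2·[19.7·13.7·0.32 + 19.7·2.3·0.53 + 13.7·2.3·0.22] = 581.07 + 234.623 = 815.693.
Because errors are independent across components, Cov(Tᵢ,Tⱼ) = Cov(Xᵢ,Xⱼ); the off-diagonal part of the true-score variance is the same as above.
True-score variance = [19.7²·0.61 + 13.7²·0.89 + 2.3²·0.72] + 234.623 = 407.588 + 234.623 = 642.21.
Reliability = 642.21 / 815.693 = 0.787.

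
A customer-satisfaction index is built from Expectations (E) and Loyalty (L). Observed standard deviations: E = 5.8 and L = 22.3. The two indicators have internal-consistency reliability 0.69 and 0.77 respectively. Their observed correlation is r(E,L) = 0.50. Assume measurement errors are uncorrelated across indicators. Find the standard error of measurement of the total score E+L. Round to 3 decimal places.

Var(total) = 530.93 + 129.34 = 660.27.
True-score variance = 406.125 + 129.34 = 535.465, so reliability = 0.8110.
Error variance = 660.27 − 535.465 = 124.805; SEM = √124.805 = 11.172.

11.172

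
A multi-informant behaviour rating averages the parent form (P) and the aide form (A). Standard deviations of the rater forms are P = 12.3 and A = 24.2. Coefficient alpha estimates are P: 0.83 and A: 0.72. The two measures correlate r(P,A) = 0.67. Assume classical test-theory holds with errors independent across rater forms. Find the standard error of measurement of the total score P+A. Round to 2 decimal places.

13.77

Var(total) = 736.93 + 398.864 = 1135.79.
True-score variance = 547.231 + 398.864 = 946.096, so reliability = 0.8330.
Error variance = 1135.79 − 946.096 = 189.699; SEM = √189.699 = 13.77.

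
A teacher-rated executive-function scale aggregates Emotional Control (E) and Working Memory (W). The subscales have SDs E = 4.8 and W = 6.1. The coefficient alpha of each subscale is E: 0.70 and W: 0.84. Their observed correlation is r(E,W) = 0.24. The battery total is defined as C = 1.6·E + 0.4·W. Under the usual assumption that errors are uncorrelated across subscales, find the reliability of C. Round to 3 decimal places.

0.748

Var(C) = 1.6²·4.8² + 0.4²·6.1² + 2·[0.64·4.8·6.1·0.24] = 64.936 + 8.99482 = 73.9308.
With uncorrelated errors the cross-covariances are all true-score covariance, so they carry over unchanged; only the diagonal terms shrink to ρᵢσᵢ².
True-score variance = [1.6²·4.8²·0.70 + 0.4²·6.1²·0.84] + 8.99482 = 46.2887 + 8.99482 = 55.2835.
Reliability = 55.2835 / 73.9308 = 0.748.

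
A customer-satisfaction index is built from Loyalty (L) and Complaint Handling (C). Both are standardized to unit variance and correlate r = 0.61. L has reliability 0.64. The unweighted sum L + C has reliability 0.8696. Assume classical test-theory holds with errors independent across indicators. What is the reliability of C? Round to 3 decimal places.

0.940

Var(L+C) = 2 + 2·0.61 = 3.220.
True-score variance = ρ_L + ρ_C + 2·0.61, so 0.8696 = (0.64 + ρ_C + 1.22) / 3.220.
ρ_C = 0.8696·3.220 − 0.64 − 1.22 = 0.940.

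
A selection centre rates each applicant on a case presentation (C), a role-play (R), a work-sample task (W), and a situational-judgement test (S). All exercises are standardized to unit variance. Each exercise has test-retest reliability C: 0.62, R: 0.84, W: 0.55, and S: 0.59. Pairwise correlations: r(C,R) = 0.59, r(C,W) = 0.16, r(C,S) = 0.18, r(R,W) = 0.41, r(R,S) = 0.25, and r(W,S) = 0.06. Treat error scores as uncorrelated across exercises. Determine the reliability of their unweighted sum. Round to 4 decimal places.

0.8082

Var(C+R+W+S) = 4 + 2·[0.59 + 0.16 + 0.18 + 0.41 + 0.25 + 0.06] = 4 + 3.3 = 7.3.
With uncorrelated errors the cross-covariances are all true-score covariance, so they carry over unchanged; only the diagonal terms shrink to ρᵢσᵢ².
True-score variance = [0.62 + 0.84 + 0.55 + 0.59] + 3.3 = 2.6 + 3.3 = 5.9.
Reliability = 5.9 / 7.3 = 0.8082.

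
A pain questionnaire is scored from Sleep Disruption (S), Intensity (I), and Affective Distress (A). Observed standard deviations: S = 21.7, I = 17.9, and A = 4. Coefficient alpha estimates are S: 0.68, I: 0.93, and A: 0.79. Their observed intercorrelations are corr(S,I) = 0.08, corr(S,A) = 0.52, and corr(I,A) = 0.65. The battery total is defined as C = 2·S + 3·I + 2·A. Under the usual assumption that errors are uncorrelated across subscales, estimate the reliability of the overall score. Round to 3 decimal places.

0.866

Var(C) = 2²·21.7² + 3²·17.9² + 2²·4² + 2·[6·21.7·17.9·0.08 + 4·21.7·4·0.52 + 6·17.9·4·0.65] = 4831.25 + 1292.46 = 6123.71.
With uncorrelated errors the cross-covariances are all true-score covariance, so they carry over unchanged; only the diagonal terms shrink to ρᵢσᵢ².
True-score variance = [2²·21.7²·0.68 + 3²·17.9²·0.93 + 2²·4²·0.79] + 1292.46 = 4013.21 + 1292.46 = 5305.67.
Reliability = 5305.67 / 6123.71 = 0.866.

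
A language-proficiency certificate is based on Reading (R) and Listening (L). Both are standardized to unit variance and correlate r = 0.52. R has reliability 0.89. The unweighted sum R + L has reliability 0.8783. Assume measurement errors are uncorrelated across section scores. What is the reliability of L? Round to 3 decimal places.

Var(R+L) = 2 + 2·0.52 = 3.040.
True-score variance = ρ_R + ρ_L + 2·0.52, so 0.8783 = (0.89 + ρ_L + 1.04) / 3.040.
ρ_L = 0.8783·3.040 − 0.89 − 1.04 = 0.740.

0.740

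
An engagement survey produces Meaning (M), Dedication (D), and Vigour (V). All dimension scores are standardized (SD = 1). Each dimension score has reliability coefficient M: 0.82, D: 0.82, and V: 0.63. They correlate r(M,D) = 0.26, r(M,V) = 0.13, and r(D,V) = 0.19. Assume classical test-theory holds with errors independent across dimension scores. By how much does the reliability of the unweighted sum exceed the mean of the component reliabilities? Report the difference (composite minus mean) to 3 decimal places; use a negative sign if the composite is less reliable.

0.068

Var(sum) = 3 + 1.16 = 4.16; true-score variance = 2.27 + 1.16 = 3.43; composite reliability = 0.8245.
Mean component reliability = 0.7567.
Difference = 0.8245 − 0.7567 = 0.068.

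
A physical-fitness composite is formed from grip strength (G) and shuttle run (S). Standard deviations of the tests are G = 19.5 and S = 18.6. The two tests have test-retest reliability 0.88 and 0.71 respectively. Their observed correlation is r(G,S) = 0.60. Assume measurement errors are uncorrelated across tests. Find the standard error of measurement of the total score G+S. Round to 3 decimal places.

12.081

Var(total) = 726.21 + 435.24 = 1161.45.
True-score variance = 580.252 + 435.24 = 1015.49, so reliability = 0.8743.
Error variance = 1161.45 − 1015.49 = 145.958; SEM = √145.958 = 12.081.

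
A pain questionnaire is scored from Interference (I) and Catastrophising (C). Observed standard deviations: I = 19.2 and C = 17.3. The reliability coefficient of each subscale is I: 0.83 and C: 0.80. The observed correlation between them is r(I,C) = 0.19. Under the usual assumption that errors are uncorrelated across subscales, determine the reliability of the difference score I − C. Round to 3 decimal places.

0.774

Var(I−C) = 19.2² + 17.3² − 2·19.2·17.3·0.19 = 667.93 − 126.221 = 541.709.
With uncorrelated errors the cross-covariances are all true-score covariance, so they carry over unchanged; only the diagonal terms shrink to ρᵢσᵢ².
True-score variance = [19.2²·0.83 + 17.3²·0.80] − 126.221 = 545.403 − 126.221 = 419.182.
Reliability = 419.182 / 541.709 = 0.774.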